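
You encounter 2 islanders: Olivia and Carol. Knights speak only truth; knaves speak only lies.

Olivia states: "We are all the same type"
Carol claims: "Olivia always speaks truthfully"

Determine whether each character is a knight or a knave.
Olivia is a knight.
Carol is a knight.

Verification:
- Olivia (knight) says "We are all the same type" - this is TRUE because Olivia and Carol are knights.
- Carol (knight) says "Olivia always speaks truthfully" - this is TRUE because Olivia is a knight.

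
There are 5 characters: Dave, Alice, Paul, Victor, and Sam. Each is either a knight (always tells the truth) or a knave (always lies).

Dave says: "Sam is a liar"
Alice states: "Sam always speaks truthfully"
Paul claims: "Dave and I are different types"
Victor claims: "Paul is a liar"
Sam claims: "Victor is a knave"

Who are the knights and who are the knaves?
Dave is a knave.
Alice is a knight.
Paul is a knight.
Victor is a knave.
Sam is a knight.

Verification:
- Dave (knave) says "Sam is a liar" - this is FALSE (a lie) because Sam is a knight.
- Alice (knight) says "Sam always speaks truthfully" - this is TRUE because Sam is a knight.
- Paul (knight) says "Dave and I are different types" - this is TRUE because Paul is a knight and Dave is a knave.
- Victor (knave) says "Paul is a liar" - this is FALSE (a lie) because Paul is a knight.
- Sam (knight) says "Victor is a knave" - this is TRUE because Victor is a knave.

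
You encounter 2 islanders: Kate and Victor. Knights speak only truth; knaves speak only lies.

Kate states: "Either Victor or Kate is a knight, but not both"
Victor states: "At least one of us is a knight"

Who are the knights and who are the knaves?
Kate is a knave.
Victor is a knave.

Verification:
- Kate (knave) says "Either Victor or Kate is a knight, but not both" - this is FALSE (a lie) because Victor is a knave and Kate is a knave.
- Victor (knave) says "At least one of us is a knight" - this is FALSE (a lie) because no one is a knight.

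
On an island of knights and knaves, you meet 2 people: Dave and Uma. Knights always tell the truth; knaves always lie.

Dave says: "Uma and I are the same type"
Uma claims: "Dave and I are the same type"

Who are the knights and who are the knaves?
Dave is a knight.
Uma is a knight.

Verification:
- Dave (knight) says "Uma and I are the same type" - this is TRUE because Dave is a knight and Uma is a knight.
- Uma (knight) says "Dave and I are the same type" - this is TRUE because Uma is a knight and Dave is a knight.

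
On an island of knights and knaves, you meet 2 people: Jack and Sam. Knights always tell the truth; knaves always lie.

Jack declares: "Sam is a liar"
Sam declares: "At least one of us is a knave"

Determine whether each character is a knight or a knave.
Jack is a knave.
Sam is a knight.

Verification:
- Jack (knave) says "Sam is a liar" - this is FALSE (a lie) because Sam is a knight.
- Sam (knight) says "At least one of us is a knave" - this is TRUE because Jack is a knave.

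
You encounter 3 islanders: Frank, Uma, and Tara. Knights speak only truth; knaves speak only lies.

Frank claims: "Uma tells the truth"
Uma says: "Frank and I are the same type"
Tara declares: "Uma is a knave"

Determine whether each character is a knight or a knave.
Frank is a knight.
Uma is a knight.
Tara is a knave.

Verification:
- Frank (knight) says "Uma tells the truth" - this is TRUE because Uma is a knight.
- Uma (knight) says "Frank and I are the same type" - this is TRUE because Uma is a knight and Frank is a knight.
- Tara (knave) says "Uma is a knave" - this is FALSE (a lie) because Uma is a knight.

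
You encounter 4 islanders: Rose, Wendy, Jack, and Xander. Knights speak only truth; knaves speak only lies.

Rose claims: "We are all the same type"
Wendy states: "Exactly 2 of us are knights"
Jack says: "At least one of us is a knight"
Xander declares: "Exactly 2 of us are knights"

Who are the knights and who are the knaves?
Rose is a knave.
Wendy is a knave.
Jack is a knight.
Xander is a knave.

Verification:
- Rose (knave) says "We are all the same type" - this is FALSE (a lie) because Jack is a knight and Rose, Wendy, and Xander are knaves.
- Wendy (knave) says "Exactly 2 of us are knights" - this is FALSE (a lie) because there are 1 knights.
- Jack (knight) says "At least one of us is a knight" - this is TRUE because Jack is a knight.
- Xander (knave) says "Exactly 2 of us are knights" - this is FALSE (a lie) because there are 1 knights.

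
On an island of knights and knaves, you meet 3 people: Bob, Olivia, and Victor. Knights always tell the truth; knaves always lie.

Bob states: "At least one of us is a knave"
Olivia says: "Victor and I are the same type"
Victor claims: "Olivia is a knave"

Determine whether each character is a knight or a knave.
Bob is a knight.
Olivia is a knave.
Victor is a knight.

Verification:
- Bob (knight) says "At least one of us is a knave" - this is TRUE because Olivia is a knave.
- Olivia (knave) says "Victor and I are the same type" - this is FALSE (a lie) because Olivia is a knave and Victor is a knight.
- Victor (knight) says "Olivia is a knave" - this is TRUE because Olivia is a knave.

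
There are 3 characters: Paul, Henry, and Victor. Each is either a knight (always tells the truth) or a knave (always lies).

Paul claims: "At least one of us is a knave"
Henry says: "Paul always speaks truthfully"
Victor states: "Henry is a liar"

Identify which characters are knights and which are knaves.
Paul is a knight.
Henry is a knight.
Victor is a knave.

Verification:
- Paul (knight) says "At least one of us is a knave" - this is TRUE because Victor is a knave.
- Henry (knight) says "Paul always speaks truthfully" - this is TRUE because Paul is a knight.
- Victor (knave) says "Henry is a liar" - this is FALSE (a lie) because Henry is a knight.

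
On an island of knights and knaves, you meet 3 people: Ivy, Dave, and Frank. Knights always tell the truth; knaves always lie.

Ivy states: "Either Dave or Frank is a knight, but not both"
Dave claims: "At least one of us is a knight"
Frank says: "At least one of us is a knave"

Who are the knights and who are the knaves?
Ivy is a knave.
Dave is a knight.
Frank is a knight.

Verification:
- Ivy (knave) says "Either Dave or Frank is a knight, but not both" - this is FALSE (a lie) because Dave is a knight and Frank is a knight.
- Dave (knight) says "At least one of us is a knight" - this is TRUE because Dave and Frank are knights.
- Frank (knight) says "At least one of us is a knave" - this is TRUE because Ivy is a knave.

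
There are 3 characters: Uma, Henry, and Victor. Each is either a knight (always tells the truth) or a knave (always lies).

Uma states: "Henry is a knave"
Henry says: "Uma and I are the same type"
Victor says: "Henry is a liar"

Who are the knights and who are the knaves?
Uma is a knight.
Henry is a knave.
Victor is a knight.

Verification:
- Uma (knight) says "Henry is a knave" - this is TRUE because Henry is a knave.
- Henry (knave) says "Uma and I are the same type" - this is FALSE (a lie) because Henry is a knave and Uma is a knight.
- Victor (knight) says "Henry is a liar" - this is TRUE because Henry is a knave.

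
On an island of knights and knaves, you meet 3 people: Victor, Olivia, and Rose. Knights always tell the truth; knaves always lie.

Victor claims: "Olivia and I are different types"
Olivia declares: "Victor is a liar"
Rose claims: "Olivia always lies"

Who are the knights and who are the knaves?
Victor is a knight.
Olivia is a knave.
Rose is a knight.

Verification:
- Victor (knight) says "Olivia and I are different types" - this is TRUE because Victor is a knight and Olivia is a knave.
- Olivia (knave) says "Victor is a liar" - this is FALSE (a lie) because Victor is a knight.
- Rose (knight) says "Olivia always lies" - this is TRUE because Olivia is a knave.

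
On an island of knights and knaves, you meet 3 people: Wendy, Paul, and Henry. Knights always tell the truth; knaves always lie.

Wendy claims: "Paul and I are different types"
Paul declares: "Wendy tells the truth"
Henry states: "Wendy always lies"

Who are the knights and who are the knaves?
Wendy is a knave.
Paul is a knave.
Henry is a knight.

Verification:
- Wendy (knave) says "Paul and I are different types" - this is FALSE (a lie) because Wendy is a knave and Paul is a knave.
- Paul (knave) says "Wendy tells the truth" - this is FALSE (a lie) because Wendy is a knave.
- Henry (knight) says "Wendy always lies" - this is TRUE because Wendy is a knave.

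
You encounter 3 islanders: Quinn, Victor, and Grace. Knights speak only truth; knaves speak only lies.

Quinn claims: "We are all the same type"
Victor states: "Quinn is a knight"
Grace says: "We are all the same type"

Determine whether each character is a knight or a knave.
Quinn is a knight.
Victor is a knight.
Grace is a knight.

Verification:
- Quinn (knight) says "We are all the same type" - this is TRUE because Quinn, Victor, and Grace are knights.
- Victor (knight) says "Quinn is a knight" - this is TRUE because Quinn is a knight.
- Grace (knight) says "We are all the same type" - this is TRUE because Quinn, Victor, and Grace are knights.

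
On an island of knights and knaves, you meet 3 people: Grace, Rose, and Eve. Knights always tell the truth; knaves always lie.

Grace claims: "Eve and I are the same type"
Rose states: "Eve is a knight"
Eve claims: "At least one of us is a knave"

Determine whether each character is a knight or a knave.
Grace is a knave.
Rose is a knight.
Eve is a knight.

Verification:
- Grace (knave) says "Eve and I are the same type" - this is FALSE (a lie) because Grace is a knave and Eve is a knight.
- Rose (knight) says "Eve is a knight" - this is TRUE because Eve is a knight.
- Eve (knight) says "At least one of us is a knave" - this is TRUE because Grace is a knave.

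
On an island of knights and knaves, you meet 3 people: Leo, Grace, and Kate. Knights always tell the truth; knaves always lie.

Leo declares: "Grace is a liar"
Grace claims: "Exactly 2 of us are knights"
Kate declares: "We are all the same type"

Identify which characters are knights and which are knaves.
Leo is a knight.
Grace is a knave.
Kate is a knave.

Verification:
- Leo (knight) says "Grace is a liar" - this is TRUE because Grace is a knave.
- Grace (knave) says "Exactly 2 of us are knights" - this is FALSE (a lie) because there are 1 knights.
- Kate (knave) says "We are all the same type" - this is FALSE (a lie) because Leo is a knight and Grace and Kate are knaves.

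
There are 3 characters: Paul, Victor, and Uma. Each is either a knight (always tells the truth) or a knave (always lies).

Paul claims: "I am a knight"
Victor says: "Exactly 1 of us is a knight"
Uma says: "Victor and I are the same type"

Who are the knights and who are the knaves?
Paul is a knave.
Victor is a knight.
Uma is a knave.

Verification:
- Paul (knave) says "I am a knight" - this is FALSE (a lie) because Paul is a knave.
- Victor (knight) says "Exactly 1 of us is a knight" - this is TRUE because there are 1 knights.
- Uma (knave) says "Victor and I are the same type" - this is FALSE (a lie) because Uma is a knave and Victor is a knight.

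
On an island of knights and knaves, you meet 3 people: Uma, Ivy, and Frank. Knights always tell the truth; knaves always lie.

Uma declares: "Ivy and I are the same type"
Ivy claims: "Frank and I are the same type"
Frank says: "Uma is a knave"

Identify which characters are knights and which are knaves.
Uma is a knave.
Ivy is a knight.
Frank is a knight.

Verification:
- Uma (knave) says "Ivy and I are the same type" - this is FALSE (a lie) because Uma is a knave and Ivy is a knight.
- Ivy (knight) says "Frank and I are the same type" - this is TRUE because Ivy is a knight and Frank is a knight.
- Frank (knight) says "Uma is a knave" - this is TRUE because Uma is a knave.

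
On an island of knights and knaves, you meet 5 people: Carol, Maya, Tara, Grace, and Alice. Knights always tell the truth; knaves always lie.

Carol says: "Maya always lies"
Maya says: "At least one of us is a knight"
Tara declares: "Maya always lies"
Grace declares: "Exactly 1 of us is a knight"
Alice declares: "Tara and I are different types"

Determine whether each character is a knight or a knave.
Carol is a knave.
Maya is a knight.
Tara is a knave.
Grace is a knave.
Alice is a knight.

Verification:
- Carol (knave) says "Maya always lies" - this is FALSE (a lie) because Maya is a knight.
- Maya (knight) says "At least one of us is a knight" - this is TRUE because Maya and Alice are knights.
- Tara (knave) says "Maya always lies" - this is FALSE (a lie) because Maya is a knight.
- Grace (knave) says "Exactly 1 of us is a knight" - this is FALSE (a lie) because there are 2 knights.
- Alice (knight) says "Tara and I are different types" - this is TRUE because Alice is a knight and Tara is a knave.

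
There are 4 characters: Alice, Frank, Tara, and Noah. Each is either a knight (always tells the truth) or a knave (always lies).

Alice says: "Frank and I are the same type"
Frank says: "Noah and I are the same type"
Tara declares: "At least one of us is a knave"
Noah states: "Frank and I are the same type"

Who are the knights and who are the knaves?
Alice is a knave.
Frank is a knight.
Tara is a knight.
Noah is a knight.

Verification:
- Alice (knave) says "Frank and I are the same type" - this is FALSE (a lie) because Alice is a knave and Frank is a knight.
- Frank (knight) says "Noah and I are the same type" - this is TRUE because Frank is a knight and Noah is a knight.
- Tara (knight) says "At least one of us is a knave" - this is TRUE because Alice is a knave.
- Noah (knight) says "Frank and I are the same type" - this is TRUE because Noah is a knight and Frank is a knight.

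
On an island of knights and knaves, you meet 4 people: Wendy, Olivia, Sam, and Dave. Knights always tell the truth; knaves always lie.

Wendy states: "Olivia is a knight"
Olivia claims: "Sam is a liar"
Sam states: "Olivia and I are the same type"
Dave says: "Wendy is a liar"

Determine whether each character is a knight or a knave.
Wendy is a knight.
Olivia is a knight.
Sam is a knave.
Dave is a knave.

Verification:
- Wendy (knight) says "Olivia is a knight" - this is TRUE because Olivia is a knight.
- Olivia (knight) says "Sam is a liar" - this is TRUE because Sam is a knave.
- Sam (knave) says "Olivia and I are the same type" - this is FALSE (a lie) because Sam is a knave and Olivia is a knight.
- Dave (knave) says "Wendy is a liar" - this is FALSE (a lie) because Wendy is a knight.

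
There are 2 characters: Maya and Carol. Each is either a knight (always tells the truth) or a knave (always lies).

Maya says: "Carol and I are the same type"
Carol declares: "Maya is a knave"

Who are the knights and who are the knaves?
Maya is a knave.
Carol is a knight.

Verification:
- Maya (knave) says "Carol and I are the same type" - this is FALSE (a lie) because Maya is a knave and Carol is a knight.
- Carol (knight) says "Maya is a knave" - this is TRUE because Maya is a knave.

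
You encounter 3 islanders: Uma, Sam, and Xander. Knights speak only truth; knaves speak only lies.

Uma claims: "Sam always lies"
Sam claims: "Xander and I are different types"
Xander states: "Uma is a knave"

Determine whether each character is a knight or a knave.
Uma is a knight.
Sam is a knave.
Xander is a knave.

Verification:
- Uma (knight) says "Sam always lies" - this is TRUE because Sam is a knave.
- Sam (knave) says "Xander and I are different types" - this is FALSE (a lie) because Sam is a knave and Xander is a knave.
- Xander (knave) says "Uma is a knave" - this is FALSE (a lie) because Uma is a knight.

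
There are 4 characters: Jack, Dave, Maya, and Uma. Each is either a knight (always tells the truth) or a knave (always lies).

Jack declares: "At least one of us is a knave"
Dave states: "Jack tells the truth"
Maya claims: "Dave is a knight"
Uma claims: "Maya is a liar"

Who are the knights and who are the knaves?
Jack is a knight.
Dave is a knight.
Maya is a knight.
Uma is a knave.

Verification:
- Jack (knight) says "At least one of us is a knave" - this is TRUE because Uma is a knave.
- Dave (knight) says "Jack tells the truth" - this is TRUE because Jack is a knight.
- Maya (knight) says "Dave is a knight" - this is TRUE because Dave is a knight.
- Uma (knave) says "Maya is a liar" - this is FALSE (a lie) because Maya is a knight.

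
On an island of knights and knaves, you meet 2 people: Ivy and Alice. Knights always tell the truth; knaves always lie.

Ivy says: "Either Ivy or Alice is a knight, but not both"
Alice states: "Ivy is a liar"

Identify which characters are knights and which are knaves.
Ivy is a knight.
Alice is a knave.

Verification:
- Ivy (knight) says "Either Ivy or Alice is a knight, but not both" - this is TRUE because Ivy is a knight and Alice is a knave.
- Alice (knave) says "Ivy is a liar" - this is FALSE (a lie) because Ivy is a knight.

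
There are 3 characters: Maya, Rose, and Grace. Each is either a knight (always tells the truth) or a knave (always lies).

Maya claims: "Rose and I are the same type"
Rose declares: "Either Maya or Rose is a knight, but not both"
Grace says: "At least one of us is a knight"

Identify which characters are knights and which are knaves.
Maya is a knave.
Rose is a knight.
Grace is a knight.

Verification:
- Maya (knave) says "Rose and I are the same type" - this is FALSE (a lie) because Maya is a knave and Rose is a knight.
- Rose (knight) says "Either Maya or Rose is a knight, but not both" - this is TRUE because Maya is a knave and Rose is a knight.
- Grace (knight) says "At least one of us is a knight" - this is TRUE because Rose and Grace are knights.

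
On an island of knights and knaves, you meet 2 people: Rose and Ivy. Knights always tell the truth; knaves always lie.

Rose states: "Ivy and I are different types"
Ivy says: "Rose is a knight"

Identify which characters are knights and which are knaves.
Rose is a knave.
Ivy is a knave.

Verification:
- Rose (knave) says "Ivy and I are different types" - this is FALSE (a lie) because Rose is a knave and Ivy is a knave.
- Ivy (knave) says "Rose is a knight" - this is FALSE (a lie) because Rose is a knave.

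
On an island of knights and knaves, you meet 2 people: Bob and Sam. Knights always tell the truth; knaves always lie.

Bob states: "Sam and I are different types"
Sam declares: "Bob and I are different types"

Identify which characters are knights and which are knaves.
Bob is a knave.
Sam is a knave.

Verification:
- Bob (knave) says "Sam and I are different types" - this is FALSE (a lie) because Bob is a knave and Sam is a knave.
- Sam (knave) says "Bob and I are different types" - this is FALSE (a lie) because Sam is a knave and Bob is a knave.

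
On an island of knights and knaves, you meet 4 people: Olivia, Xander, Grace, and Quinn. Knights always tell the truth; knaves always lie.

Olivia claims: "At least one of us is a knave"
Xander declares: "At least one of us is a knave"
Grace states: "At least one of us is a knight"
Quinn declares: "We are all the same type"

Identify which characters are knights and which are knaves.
Olivia is a knight.
Xander is a knight.
Grace is a knight.
Quinn is a knave.

Verification:
- Olivia (knight) says "At least one of us is a knave" - this is TRUE because Quinn is a knave.
- Xander (knight) says "At least one of us is a knave" - this is TRUE because Quinn is a knave.
- Grace (knight) says "At least one of us is a knight" - this is TRUE because Olivia, Xander, and Grace are knights.
- Quinn (knave) says "We are all the same type" - this is FALSE (a lie) because Olivia, Xander, and Grace are knights and Quinn is a knave.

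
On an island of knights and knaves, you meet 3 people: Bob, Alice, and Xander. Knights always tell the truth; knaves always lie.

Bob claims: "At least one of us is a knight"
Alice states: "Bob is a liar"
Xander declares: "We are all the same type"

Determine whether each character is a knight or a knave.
Bob is a knight.
Alice is a knave.
Xander is a knave.

Verification:
- Bob (knight) says "At least one of us is a knight" - this is TRUE because Bob is a knight.
- Alice (knave) says "Bob is a liar" - this is FALSE (a lie) because Bob is a knight.
- Xander (knave) says "We are all the same type" - this is FALSE (a lie) because Bob is a knight and Alice and Xander are knaves.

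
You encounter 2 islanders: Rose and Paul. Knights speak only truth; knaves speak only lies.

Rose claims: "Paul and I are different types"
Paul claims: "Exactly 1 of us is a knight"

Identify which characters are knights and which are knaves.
Rose is a knave.
Paul is a knave.

Verification:
- Rose (knave) says "Paul and I are different types" - this is FALSE (a lie) because Rose is a knave and Paul is a knave.
- Paul (knave) says "Exactly 1 of us is a knight" - this is FALSE (a lie) because there are 0 knights.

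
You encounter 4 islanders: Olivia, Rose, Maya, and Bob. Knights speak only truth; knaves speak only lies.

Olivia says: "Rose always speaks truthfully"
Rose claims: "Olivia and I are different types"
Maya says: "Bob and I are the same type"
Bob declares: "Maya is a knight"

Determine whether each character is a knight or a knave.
Olivia is a knave.
Rose is a knave.
Maya is a knight.
Bob is a knight.

Verification:
- Olivia (knave) says "Rose always speaks truthfully" - this is FALSE (a lie) because Rose is a knave.
- Rose (knave) says "Olivia and I are different types" - this is FALSE (a lie) because Rose is a knave and Olivia is a knave.
- Maya (knight) says "Bob and I are the same type" - this is TRUE because Maya is a knight and Bob is a knight.
- Bob (knight) says "Maya is a knight" - this is TRUE because Maya is a knight.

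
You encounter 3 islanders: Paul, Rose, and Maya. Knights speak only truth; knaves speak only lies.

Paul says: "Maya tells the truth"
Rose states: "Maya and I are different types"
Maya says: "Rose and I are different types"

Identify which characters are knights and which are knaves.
Paul is a knave.
Rose is a knave.
Maya is a knave.

Verification:
- Paul (knave) says "Maya tells the truth" - this is FALSE (a lie) because Maya is a knave.
- Rose (knave) says "Maya and I are different types" - this is FALSE (a lie) because Rose is a knave and Maya is a knave.
- Maya (knave) says "Rose and I are different types" - this is FALSE (a lie) because Maya is a knave and Rose is a knave.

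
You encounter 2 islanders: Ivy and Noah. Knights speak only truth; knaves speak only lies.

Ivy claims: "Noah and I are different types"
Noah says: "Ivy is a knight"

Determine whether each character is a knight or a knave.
Ivy is a knave.
Noah is a knave.

Verification:
- Ivy (knave) says "Noah and I are different types" - this is FALSE (a lie) because Ivy is a knave and Noah is a knave.
- Noah (knave) says "Ivy is a knight" - this is FALSE (a lie) because Ivy is a knave.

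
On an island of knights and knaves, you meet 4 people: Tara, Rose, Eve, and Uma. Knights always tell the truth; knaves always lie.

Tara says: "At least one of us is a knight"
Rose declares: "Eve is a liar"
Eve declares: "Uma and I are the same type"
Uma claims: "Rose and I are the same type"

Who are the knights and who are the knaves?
Tara is a knight.
Rose is a knight.
Eve is a knave.
Uma is a knight.

Verification:
- Tara (knight) says "At least one of us is a knight" - this is TRUE because Tara, Rose, and Uma are knights.
- Rose (knight) says "Eve is a liar" - this is TRUE because Eve is a knave.
- Eve (knave) says "Uma and I are the same type" - this is FALSE (a lie) because Eve is a knave and Uma is a knight.
- Uma (knight) says "Rose and I are the same type" - this is TRUE because Uma is a knight and Rose is a knight.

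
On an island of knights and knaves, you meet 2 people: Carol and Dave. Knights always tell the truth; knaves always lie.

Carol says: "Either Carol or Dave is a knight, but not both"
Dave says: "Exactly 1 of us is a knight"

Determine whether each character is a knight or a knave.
Carol is a knave.
Dave is a knave.

Verification:
- Carol (knave) says "Either Carol or Dave is a knight, but not both" - this is FALSE (a lie) because Carol is a knave and Dave is a knave.
- Dave (knave) says "Exactly 1 of us is a knight" - this is FALSE (a lie) because there are 0 knights.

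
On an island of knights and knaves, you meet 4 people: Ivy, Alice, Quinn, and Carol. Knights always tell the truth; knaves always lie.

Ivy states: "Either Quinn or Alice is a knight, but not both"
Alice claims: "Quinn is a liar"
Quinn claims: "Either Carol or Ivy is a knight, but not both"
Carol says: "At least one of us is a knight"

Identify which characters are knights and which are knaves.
Ivy is a knight.
Alice is a knight.
Quinn is a knave.
Carol is a knight.

Verification:
- Ivy (knight) says "Either Quinn or Alice is a knight, but not both" - this is TRUE because Quinn is a knave and Alice is a knight.
- Alice (knight) says "Quinn is a liar" - this is TRUE because Quinn is a knave.
- Quinn (knave) says "Either Carol or Ivy is a knight, but not both" - this is FALSE (a lie) because Carol is a knight and Ivy is a knight.
- Carol (knight) says "At least one of us is a knight" - this is TRUE because Ivy, Alice, and Carol are knights.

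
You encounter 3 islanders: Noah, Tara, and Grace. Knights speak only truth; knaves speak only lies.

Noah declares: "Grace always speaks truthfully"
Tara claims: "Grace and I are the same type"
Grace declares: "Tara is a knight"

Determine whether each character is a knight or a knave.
Noah is a knight.
Tara is a knight.
Grace is a knight.

Verification:
- Noah (knight) says "Grace always speaks truthfully" - this is TRUE because Grace is a knight.
- Tara (knight) says "Grace and I are the same type" - this is TRUE because Tara is a knight and Grace is a knight.
- Grace (knight) says "Tara is a knight" - this is TRUE because Tara is a knight.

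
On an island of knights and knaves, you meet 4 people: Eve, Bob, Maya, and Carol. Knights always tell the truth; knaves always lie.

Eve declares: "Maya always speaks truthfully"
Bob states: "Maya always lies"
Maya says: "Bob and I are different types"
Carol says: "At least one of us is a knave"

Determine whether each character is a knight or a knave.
Eve is a knight.
Bob is a knave.
Maya is a knight.
Carol is a knight.

Verification:
- Eve (knight) says "Maya always speaks truthfully" - this is TRUE because Maya is a knight.
- Bob (knave) says "Maya always lies" - this is FALSE (a lie) because Maya is a knight.
- Maya (knight) says "Bob and I are different types" - this is TRUE because Maya is a knight and Bob is a knave.
- Carol (knight) says "At least one of us is a knave" - this is TRUE because Bob is a knave.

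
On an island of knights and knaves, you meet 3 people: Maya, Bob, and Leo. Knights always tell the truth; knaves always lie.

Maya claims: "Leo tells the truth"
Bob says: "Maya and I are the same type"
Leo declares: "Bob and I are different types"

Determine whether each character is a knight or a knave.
Maya is a knight.
Bob is a knave.
Leo is a knight.

Verification:
- Maya (knight) says "Leo tells the truth" - this is TRUE because Leo is a knight.
- Bob (knave) says "Maya and I are the same type" - this is FALSE (a lie) because Bob is a knave and Maya is a knight.
- Leo (knight) says "Bob and I are different types" - this is TRUE because Leo is a knight and Bob is a knave.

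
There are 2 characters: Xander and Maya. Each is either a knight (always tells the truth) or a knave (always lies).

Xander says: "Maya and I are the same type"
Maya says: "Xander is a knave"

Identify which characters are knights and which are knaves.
Xander is a knave.
Maya is a knight.

Verification:
- Xander (knave) says "Maya and I are the same type" - this is FALSE (a lie) because Xander is a knave and Maya is a knight.
- Maya (knight) says "Xander is a knave" - this is TRUE because Xander is a knave.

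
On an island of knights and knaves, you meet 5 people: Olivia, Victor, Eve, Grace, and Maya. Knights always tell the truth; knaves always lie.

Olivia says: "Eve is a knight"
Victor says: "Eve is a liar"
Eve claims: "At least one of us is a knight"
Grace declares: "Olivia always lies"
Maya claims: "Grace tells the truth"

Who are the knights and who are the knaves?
Olivia is a knight.
Victor is a knave.
Eve is a knight.
Grace is a knave.
Maya is a knave.

Verification:
- Olivia (knight) says "Eve is a knight" - this is TRUE because Eve is a knight.
- Victor (knave) says "Eve is a liar" - this is FALSE (a lie) because Eve is a knight.
- Eve (knight) says "At least one of us is a knight" - this is TRUE because Olivia and Eve are knights.
- Grace (knave) says "Olivia always lies" - this is FALSE (a lie) because Olivia is a knight.
- Maya (knave) says "Grace tells the truth" - this is FALSE (a lie) because Grace is a knave.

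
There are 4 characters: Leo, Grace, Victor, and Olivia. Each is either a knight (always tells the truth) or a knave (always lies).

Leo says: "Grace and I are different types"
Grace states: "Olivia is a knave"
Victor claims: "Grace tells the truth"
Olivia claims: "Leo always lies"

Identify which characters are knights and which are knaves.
Leo is a knave.
Grace is a knave.
Victor is a knave.
Olivia is a knight.

Verification:
- Leo (knave) says "Grace and I are different types" - this is FALSE (a lie) because Leo is a knave and Grace is a knave.
- Grace (knave) says "Olivia is a knave" - this is FALSE (a lie) because Olivia is a knight.
- Victor (knave) says "Grace tells the truth" - this is FALSE (a lie) because Grace is a knave.
- Olivia (knight) says "Leo always lies" - this is TRUE because Leo is a knave.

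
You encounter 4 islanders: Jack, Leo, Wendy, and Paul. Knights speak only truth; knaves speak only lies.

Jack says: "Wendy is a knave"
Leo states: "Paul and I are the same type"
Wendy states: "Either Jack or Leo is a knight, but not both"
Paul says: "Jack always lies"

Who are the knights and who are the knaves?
Jack is a knave.
Leo is a knight.
Wendy is a knight.
Paul is a knight.

Verification:
- Jack (knave) says "Wendy is a knave" - this is FALSE (a lie) because Wendy is a knight.
- Leo (knight) says "Paul and I are the same type" - this is TRUE because Leo is a knight and Paul is a knight.
- Wendy (knight) says "Either Jack or Leo is a knight, but not both" - this is TRUE because Jack is a knave and Leo is a knight.
- Paul (knight) says "Jack always lies" - this is TRUE because Jack is a knave.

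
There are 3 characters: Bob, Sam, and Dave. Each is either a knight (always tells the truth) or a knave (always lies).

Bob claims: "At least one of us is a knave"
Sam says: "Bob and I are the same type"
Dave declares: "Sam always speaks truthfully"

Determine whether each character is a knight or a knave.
Bob is a knight.
Sam is a knave.
Dave is a knave.

Verification:
- Bob (knight) says "At least one of us is a knave" - this is TRUE because Sam and Dave are knaves.
- Sam (knave) says "Bob and I are the same type" - this is FALSE (a lie) because Sam is a knave and Bob is a knight.
- Dave (knave) says "Sam always speaks truthfully" - this is FALSE (a lie) because Sam is a knave.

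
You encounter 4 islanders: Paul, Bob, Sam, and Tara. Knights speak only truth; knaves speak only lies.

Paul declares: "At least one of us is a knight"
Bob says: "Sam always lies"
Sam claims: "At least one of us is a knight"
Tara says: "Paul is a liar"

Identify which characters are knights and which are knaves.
Paul is a knight.
Bob is a knave.
Sam is a knight.
Tara is a knave.

Verification:
- Paul (knight) says "At least one of us is a knight" - this is TRUE because Paul and Sam are knights.
- Bob (knave) says "Sam always lies" - this is FALSE (a lie) because Sam is a knight.
- Sam (knight) says "At least one of us is a knight" - this is TRUE because Paul and Sam are knights.
- Tara (knave) says "Paul is a liar" - this is FALSE (a lie) because Paul is a knight.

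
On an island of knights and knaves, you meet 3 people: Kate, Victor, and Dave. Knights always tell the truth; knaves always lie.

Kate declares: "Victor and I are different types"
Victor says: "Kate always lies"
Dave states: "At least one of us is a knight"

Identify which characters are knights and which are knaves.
Kate is a knight.
Victor is a knave.
Dave is a knight.

Verification:
- Kate (knight) says "Victor and I are different types" - this is TRUE because Kate is a knight and Victor is a knave.
- Victor (knave) says "Kate always lies" - this is FALSE (a lie) because Kate is a knight.
- Dave (knight) says "At least one of us is a knight" - this is TRUE because Kate and Dave are knights.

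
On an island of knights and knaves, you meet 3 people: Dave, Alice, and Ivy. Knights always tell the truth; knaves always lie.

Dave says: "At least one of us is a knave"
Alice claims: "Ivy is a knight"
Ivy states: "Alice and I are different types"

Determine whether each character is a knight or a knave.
Dave is a knight.
Alice is a knave.
Ivy is a knave.

Verification:
- Dave (knight) says "At least one of us is a knave" - this is TRUE because Alice and Ivy are knaves.
- Alice (knave) says "Ivy is a knight" - this is FALSE (a lie) because Ivy is a knave.
- Ivy (knave) says "Alice and I are different types" - this is FALSE (a lie) because Ivy is a knave and Alice is a knave.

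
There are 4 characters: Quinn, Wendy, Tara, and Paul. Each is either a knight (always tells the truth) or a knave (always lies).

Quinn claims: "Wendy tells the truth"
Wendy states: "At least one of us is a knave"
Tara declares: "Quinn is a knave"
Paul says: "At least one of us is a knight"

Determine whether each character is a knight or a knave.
Quinn is a knight.
Wendy is a knight.
Tara is a knave.
Paul is a knight.

Verification:
- Quinn (knight) says "Wendy tells the truth" - this is TRUE because Wendy is a knight.
- Wendy (knight) says "At least one of us is a knave" - this is TRUE because Tara is a knave.
- Tara (knave) says "Quinn is a knave" - this is FALSE (a lie) because Quinn is a knight.
- Paul (knight) says "At least one of us is a knight" - this is TRUE because Quinn, Wendy, and Paul are knights.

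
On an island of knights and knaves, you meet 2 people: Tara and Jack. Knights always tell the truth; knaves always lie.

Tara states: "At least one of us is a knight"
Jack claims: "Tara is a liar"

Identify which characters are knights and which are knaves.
Tara is a knight.
Jack is a knave.

Verification:
- Tara (knight) says "At least one of us is a knight" - this is TRUE because Tara is a knight.
- Jack (knave) says "Tara is a liar" - this is FALSE (a lie) because Tara is a knight.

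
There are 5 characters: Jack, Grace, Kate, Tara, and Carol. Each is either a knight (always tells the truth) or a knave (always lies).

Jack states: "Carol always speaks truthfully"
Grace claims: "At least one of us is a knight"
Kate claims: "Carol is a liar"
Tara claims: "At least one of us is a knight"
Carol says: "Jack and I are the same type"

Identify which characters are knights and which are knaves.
Jack is a knight.
Grace is a knight.
Kate is a knave.
Tara is a knight.
Carol is a knight.

Verification:
- Jack (knight) says "Carol always speaks truthfully" - this is TRUE because Carol is a knight.
- Grace (knight) says "At least one of us is a knight" - this is TRUE because Jack, Grace, Tara, and Carol are knights.
- Kate (knave) says "Carol is a liar" - this is FALSE (a lie) because Carol is a knight.
- Tara (knight) says "At least one of us is a knight" - this is TRUE because Jack, Grace, Tara, and Carol are knights.
- Carol (knight) says "Jack and I are the same type" - this is TRUE because Carol is a knight and Jack is a knight.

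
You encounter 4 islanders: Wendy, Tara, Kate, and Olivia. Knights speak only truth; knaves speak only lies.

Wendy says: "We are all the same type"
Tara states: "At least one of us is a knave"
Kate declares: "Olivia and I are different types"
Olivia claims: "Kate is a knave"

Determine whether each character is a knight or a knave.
Wendy is a knave.
Tara is a knight.
Kate is a knight.
Olivia is a knave.

Verification:
- Wendy (knave) says "We are all the same type" - this is FALSE (a lie) because Tara and Kate are knights and Wendy and Olivia are knaves.
- Tara (knight) says "At least one of us is a knave" - this is TRUE because Wendy and Olivia are knaves.
- Kate (knight) says "Olivia and I are different types" - this is TRUE because Kate is a knight and Olivia is a knave.
- Olivia (knave) says "Kate is a knave" - this is FALSE (a lie) because Kate is a knight.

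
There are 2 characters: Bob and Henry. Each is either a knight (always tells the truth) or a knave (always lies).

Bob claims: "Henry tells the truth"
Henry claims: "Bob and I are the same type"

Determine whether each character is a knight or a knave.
Bob is a knight.
Henry is a knight.

Verification:
- Bob (knight) says "Henry tells the truth" - this is TRUE because Henry is a knight.
- Henry (knight) says "Bob and I are the same type" - this is TRUE because Henry is a knight and Bob is a knight.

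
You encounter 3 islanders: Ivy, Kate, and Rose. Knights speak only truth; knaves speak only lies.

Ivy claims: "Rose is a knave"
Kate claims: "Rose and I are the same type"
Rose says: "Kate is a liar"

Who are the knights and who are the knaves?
Ivy is a knave.
Kate is a knave.
Rose is a knight.

Verification:
- Ivy (knave) says "Rose is a knave" - this is FALSE (a lie) because Rose is a knight.
- Kate (knave) says "Rose and I are the same type" - this is FALSE (a lie) because Kate is a knave and Rose is a knight.
- Rose (knight) says "Kate is a liar" - this is TRUE because Kate is a knave.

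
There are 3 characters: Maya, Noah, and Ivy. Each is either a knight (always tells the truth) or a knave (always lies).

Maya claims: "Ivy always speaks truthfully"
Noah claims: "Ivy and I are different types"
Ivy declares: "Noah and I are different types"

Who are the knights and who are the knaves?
Maya is a knave.
Noah is a knave.
Ivy is a knave.

Verification:
- Maya (knave) says "Ivy always speaks truthfully" - this is FALSE (a lie) because Ivy is a knave.
- Noah (knave) says "Ivy and I are different types" - this is FALSE (a lie) because Noah is a knave and Ivy is a knave.
- Ivy (knave) says "Noah and I are different types" - this is FALSE (a lie) because Ivy is a knave and Noah is a knave.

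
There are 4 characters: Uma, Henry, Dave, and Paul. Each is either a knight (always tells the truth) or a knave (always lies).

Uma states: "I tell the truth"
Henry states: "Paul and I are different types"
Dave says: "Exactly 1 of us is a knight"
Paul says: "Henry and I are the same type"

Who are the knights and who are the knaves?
Uma is a knight.
Henry is a knight.
Dave is a knave.
Paul is a knave.

Verification:
- Uma (knight) says "I tell the truth" - this is TRUE because Uma is a knight.
- Henry (knight) says "Paul and I are different types" - this is TRUE because Henry is a knight and Paul is a knave.
- Dave (knave) says "Exactly 1 of us is a knight" - this is FALSE (a lie) because there are 2 knights.
- Paul (knave) says "Henry and I are the same type" - this is FALSE (a lie) because Paul is a knave and Henry is a knight.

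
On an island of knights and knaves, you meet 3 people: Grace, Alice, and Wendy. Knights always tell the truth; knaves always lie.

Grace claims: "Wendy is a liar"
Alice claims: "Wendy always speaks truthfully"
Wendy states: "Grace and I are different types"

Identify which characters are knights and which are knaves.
Grace is a knave.
Alice is a knight.
Wendy is a knight.

Verification:
- Grace (knave) says "Wendy is a liar" - this is FALSE (a lie) because Wendy is a knight.
- Alice (knight) says "Wendy always speaks truthfully" - this is TRUE because Wendy is a knight.
- Wendy (knight) says "Grace and I are different types" - this is TRUE because Wendy is a knight and Grace is a knave.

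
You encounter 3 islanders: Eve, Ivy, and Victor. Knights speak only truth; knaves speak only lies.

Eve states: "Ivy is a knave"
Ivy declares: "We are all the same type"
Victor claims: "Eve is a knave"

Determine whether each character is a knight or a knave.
Eve is a knight.
Ivy is a knave.
Victor is a knave.

Verification:
- Eve (knight) says "Ivy is a knave" - this is TRUE because Ivy is a knave.
- Ivy (knave) says "We are all the same type" - this is FALSE (a lie) because Eve is a knight and Ivy and Victor are knaves.
- Victor (knave) says "Eve is a knave" - this is FALSE (a lie) because Eve is a knight.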